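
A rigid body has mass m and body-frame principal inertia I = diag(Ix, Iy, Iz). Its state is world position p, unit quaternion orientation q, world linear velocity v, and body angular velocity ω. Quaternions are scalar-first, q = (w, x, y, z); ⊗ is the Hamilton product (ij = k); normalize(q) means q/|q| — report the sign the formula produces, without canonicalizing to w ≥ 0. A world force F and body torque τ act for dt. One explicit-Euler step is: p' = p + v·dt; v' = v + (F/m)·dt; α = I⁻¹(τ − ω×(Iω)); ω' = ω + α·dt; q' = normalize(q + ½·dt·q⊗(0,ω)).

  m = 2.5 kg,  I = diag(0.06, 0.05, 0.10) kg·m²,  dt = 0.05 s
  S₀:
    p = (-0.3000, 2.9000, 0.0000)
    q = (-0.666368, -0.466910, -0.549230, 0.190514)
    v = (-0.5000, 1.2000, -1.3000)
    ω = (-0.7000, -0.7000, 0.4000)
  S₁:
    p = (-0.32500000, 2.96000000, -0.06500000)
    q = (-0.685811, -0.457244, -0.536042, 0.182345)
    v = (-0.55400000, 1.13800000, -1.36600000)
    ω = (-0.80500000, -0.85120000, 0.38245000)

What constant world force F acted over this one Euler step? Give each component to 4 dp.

velocity change Δv = (-0.05400000, -0.06200000, -0.06600000)
m·(v₁−v₀)/dt = (-2.7000, -3.1000, -3.3000)

F = (-2.7000, -3.1000, -3.3000)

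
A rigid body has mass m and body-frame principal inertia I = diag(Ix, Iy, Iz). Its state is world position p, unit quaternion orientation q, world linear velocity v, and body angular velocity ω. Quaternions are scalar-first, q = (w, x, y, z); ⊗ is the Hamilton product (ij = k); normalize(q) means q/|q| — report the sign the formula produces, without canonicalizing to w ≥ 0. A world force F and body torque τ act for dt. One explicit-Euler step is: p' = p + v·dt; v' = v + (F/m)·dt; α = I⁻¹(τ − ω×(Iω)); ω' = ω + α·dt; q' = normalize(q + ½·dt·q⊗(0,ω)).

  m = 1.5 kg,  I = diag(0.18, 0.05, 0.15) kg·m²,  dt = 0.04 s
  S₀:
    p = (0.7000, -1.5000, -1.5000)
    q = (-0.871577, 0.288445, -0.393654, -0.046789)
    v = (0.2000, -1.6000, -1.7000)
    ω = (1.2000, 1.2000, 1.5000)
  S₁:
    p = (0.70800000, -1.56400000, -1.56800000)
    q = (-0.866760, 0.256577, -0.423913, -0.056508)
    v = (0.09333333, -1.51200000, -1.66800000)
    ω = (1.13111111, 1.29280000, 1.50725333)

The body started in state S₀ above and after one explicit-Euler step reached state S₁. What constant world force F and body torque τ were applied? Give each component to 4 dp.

ω₁ − ω₀ = (-0.06888889, 0.09280000, 0.00725333)
applied torque τ = (-0.1300, 0.1700, -0.1600)
velocity change Δv = (-0.10666667, 0.08800000, 0.03200000)
F = m·Δv/dt = (-4.0000, 3.3000, 1.2000)

F = (-4.0000, 3.3000, 1.2000)
τ = (-0.1300, 0.1700, -0.1600)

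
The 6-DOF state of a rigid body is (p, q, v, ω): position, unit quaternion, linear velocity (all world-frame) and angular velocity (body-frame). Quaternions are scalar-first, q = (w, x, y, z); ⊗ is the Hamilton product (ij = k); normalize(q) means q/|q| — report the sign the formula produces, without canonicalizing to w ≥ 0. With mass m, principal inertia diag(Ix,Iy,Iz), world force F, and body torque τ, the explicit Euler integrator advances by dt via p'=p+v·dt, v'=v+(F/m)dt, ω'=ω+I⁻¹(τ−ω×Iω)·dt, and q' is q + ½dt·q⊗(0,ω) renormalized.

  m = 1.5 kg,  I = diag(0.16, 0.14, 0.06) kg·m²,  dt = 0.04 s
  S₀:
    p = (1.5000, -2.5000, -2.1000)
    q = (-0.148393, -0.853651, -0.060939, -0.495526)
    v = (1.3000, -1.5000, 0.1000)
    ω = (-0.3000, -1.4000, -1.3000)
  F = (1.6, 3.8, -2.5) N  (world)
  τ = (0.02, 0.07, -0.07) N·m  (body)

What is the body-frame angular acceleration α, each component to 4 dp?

precession coupling ω×(Iω) = (-0.1456, 0.0390, -0.0084)
angular accel α = (1.0350, 0.2214, -1.0267)

α = (1.0350, 0.2214, -1.0267)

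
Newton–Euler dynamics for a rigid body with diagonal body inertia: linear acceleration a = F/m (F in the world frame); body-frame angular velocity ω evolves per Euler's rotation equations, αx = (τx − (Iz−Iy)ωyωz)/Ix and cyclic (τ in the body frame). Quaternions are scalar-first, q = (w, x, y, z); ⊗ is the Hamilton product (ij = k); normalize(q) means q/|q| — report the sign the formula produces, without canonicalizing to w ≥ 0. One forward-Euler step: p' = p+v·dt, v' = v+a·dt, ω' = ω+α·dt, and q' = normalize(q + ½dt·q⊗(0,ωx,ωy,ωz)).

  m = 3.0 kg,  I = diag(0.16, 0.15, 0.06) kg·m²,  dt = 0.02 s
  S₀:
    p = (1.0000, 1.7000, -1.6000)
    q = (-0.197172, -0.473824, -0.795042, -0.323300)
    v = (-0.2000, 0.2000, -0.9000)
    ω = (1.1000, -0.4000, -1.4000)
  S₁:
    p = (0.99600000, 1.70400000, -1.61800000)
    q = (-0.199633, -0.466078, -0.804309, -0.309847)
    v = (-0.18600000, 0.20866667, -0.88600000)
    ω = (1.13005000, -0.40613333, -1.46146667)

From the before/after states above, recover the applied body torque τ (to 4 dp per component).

τ = (0.1900, -0.2000, -0.1800)

ω₁ − ω₀ = (0.03005000, -0.00613333, -0.06146667)
τ = I·(Δω/dt) + ω₀×(Iω₀) = (0.1900, -0.2000, -0.1800)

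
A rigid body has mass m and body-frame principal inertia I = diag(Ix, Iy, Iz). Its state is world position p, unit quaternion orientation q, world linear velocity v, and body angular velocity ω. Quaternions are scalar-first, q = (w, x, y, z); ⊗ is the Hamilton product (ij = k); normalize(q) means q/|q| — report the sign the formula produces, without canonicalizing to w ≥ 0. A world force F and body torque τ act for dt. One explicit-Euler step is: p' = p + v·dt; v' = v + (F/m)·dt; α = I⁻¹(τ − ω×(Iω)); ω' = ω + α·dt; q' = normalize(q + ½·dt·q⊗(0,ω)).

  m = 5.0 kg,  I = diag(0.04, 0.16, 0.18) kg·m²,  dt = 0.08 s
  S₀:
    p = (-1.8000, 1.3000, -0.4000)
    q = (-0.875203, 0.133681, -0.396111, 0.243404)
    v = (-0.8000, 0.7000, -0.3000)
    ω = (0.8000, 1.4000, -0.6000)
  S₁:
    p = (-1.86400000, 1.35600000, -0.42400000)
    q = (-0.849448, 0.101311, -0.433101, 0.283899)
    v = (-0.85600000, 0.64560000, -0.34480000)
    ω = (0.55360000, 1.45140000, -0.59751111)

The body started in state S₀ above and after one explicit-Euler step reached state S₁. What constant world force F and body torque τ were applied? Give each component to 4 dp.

velocity change Δv = (-0.05600000, -0.05440000, -0.04480000)
applied force F = (-3.5000, -3.4000, -2.8000)
rate change Δω = (-0.24640000, 0.05140000, 0.00248889)
ω₀×(Iω₀) = (-0.0168, 0.0672, 0.1344)
I·α + gyro = (-0.1400, 0.1700, 0.1400)

F = (-3.5000, -3.4000, -2.8000)
τ = (-0.1400, 0.1700, 0.1400)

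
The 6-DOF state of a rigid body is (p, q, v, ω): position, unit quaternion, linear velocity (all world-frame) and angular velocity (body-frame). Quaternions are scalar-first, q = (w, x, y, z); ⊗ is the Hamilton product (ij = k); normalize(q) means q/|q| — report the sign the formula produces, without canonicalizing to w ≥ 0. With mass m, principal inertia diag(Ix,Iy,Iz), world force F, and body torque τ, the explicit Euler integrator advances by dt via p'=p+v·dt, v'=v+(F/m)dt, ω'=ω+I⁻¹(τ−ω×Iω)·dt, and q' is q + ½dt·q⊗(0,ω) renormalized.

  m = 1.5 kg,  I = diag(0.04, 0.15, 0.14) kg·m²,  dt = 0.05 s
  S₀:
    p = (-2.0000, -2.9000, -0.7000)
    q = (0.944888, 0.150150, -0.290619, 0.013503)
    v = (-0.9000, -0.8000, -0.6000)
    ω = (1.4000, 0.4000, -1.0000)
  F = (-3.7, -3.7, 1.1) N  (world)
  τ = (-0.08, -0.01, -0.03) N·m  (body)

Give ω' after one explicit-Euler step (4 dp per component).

angular accel α = (-2.1000, -1.0000, -0.6543)
new body rate ω' = (1.2950, 0.3500, -1.0327)

ω' = (1.2950, 0.3500, -1.0327)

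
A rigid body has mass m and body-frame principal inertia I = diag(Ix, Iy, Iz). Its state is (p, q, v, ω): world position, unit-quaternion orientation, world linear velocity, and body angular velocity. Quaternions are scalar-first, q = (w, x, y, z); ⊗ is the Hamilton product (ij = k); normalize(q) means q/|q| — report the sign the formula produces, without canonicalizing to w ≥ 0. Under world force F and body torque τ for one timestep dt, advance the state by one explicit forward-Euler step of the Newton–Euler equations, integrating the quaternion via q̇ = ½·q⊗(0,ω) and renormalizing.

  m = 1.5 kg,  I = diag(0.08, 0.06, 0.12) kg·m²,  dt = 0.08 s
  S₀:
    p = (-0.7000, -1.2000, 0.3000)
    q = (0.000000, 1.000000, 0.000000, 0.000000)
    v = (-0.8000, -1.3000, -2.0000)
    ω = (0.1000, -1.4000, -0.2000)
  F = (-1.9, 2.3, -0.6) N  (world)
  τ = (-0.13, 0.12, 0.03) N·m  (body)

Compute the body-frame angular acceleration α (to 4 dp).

precession coupling ω×(Iω) = (0.0168, 0.0008, 0.0028)
(τ − ω×Iω)/I = (-1.8350, 1.9867, 0.2267)

α = (-1.8350, 1.9867, 0.2267)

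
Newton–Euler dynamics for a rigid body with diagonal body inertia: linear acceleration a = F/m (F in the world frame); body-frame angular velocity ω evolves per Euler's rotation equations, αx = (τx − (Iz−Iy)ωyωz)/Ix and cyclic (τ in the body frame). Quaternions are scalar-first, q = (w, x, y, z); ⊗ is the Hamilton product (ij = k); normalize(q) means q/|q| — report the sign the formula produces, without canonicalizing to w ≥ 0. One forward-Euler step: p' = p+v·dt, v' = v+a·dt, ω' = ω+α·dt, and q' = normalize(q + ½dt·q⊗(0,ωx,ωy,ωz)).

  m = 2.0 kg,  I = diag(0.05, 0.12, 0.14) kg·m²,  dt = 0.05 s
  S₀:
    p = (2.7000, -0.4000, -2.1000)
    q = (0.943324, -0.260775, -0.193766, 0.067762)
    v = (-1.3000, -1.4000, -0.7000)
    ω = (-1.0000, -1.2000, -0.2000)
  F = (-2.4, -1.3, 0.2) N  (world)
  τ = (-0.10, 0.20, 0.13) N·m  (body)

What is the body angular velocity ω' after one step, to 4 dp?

ω' = (-1.1048, -1.1092, -0.1836)

gyro term ω×Iω = (0.0048, -0.0180, 0.0840)
angular accel α = (-2.0960, 1.8167, 0.3286)
ω' = ω + α·dt = (-1.1048, -1.1092, -0.1836)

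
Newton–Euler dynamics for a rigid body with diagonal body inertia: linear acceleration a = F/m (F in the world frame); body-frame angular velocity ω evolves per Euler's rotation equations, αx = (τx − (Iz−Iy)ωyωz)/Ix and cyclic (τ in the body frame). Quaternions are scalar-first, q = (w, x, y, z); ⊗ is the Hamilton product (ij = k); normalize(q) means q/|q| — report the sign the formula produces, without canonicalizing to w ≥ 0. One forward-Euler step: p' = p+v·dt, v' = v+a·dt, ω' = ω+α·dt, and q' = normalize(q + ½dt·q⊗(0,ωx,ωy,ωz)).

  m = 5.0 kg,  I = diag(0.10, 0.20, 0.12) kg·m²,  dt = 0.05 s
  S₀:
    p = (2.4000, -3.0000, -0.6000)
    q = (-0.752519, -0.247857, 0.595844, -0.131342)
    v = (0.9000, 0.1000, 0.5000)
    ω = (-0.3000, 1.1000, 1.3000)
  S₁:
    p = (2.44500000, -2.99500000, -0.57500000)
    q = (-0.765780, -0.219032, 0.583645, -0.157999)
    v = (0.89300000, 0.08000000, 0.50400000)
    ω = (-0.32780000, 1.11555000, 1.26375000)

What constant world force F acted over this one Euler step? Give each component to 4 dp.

F = (-0.7000, -2.0000, 0.4000)

velocity change Δv = (-0.00700000, -0.02000000, 0.00400000)
applied force F = (-0.7000, -2.0000, 0.4000)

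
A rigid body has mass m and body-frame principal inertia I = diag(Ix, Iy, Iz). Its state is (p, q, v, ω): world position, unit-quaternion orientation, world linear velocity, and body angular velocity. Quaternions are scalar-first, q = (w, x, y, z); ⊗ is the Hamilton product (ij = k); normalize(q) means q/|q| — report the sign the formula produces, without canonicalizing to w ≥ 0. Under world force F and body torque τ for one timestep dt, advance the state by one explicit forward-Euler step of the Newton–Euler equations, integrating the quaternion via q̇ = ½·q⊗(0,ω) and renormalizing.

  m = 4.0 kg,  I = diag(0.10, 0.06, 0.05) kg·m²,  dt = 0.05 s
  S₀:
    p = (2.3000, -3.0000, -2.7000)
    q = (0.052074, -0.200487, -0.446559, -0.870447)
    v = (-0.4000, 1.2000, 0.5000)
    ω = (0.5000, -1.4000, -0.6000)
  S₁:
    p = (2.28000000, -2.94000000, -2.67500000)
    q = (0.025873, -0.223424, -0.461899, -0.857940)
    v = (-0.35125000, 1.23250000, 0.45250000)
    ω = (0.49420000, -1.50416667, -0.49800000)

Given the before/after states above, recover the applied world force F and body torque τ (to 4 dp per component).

rate change Δω = (-0.00580000, -0.10416667, 0.10200000)
gyro term ω₀×Iω₀ = (-0.0084, -0.0150, 0.0280)
τ = I·(Δω/dt) + ω₀×(Iω₀) = (-0.0200, -0.1400, 0.1300)
velocity change Δv = (0.04875000, 0.03250000, -0.04750000)
F = m·Δv/dt = (3.9000, 2.6000, -3.8000)

F = (3.9000, 2.6000, -3.8000)
τ = (-0.0200, -0.1400, 0.1300)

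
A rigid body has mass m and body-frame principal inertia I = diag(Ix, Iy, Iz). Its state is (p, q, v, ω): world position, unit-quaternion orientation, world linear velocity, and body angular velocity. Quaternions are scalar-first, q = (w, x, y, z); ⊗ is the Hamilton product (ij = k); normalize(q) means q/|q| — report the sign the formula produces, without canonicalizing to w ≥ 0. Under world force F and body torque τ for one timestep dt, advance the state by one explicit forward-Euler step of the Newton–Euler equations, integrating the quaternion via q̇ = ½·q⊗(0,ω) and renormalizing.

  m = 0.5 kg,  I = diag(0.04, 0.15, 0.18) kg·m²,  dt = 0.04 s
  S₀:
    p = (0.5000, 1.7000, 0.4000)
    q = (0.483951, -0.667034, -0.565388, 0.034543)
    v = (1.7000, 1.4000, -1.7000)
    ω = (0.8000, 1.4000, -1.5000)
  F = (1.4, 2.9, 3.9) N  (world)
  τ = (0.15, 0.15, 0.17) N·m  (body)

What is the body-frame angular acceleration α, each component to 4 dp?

ω×(Iω) gyroscopic = (-0.0630, 0.1680, 0.1232)
angular accel α = (5.3250, -0.1200, 0.2600)

α = (5.3250, -0.1200, 0.2600)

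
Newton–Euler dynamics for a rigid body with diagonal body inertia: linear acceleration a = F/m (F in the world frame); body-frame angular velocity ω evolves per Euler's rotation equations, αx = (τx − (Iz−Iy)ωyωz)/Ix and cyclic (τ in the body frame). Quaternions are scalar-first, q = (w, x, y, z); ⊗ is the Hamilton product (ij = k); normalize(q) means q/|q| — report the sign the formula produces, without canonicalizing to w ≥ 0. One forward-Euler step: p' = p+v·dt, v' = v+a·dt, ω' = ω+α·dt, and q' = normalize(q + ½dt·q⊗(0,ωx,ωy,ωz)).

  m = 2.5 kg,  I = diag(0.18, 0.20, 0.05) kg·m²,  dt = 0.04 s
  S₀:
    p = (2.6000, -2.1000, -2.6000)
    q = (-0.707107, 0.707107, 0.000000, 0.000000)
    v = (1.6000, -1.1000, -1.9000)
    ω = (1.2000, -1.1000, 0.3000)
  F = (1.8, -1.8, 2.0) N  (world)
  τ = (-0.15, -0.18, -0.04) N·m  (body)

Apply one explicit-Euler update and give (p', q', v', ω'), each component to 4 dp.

p' = (2.6640, -2.1440, -2.6760)
q' = (-0.7237, 0.6898, 0.0113, -0.0198)
v' = (1.6288, -1.1288, -1.8680)
ω' = (1.1557, -1.1454, 0.2891)

precession coupling ω×(Iω) = (0.0495, 0.0468, -0.0264)
(τ − ω×Iω)/I = (-1.1083, -1.1340, -0.2720)
ω' = ω + α·dt = (1.1557, -1.1454, 0.2891)
Hamilton product q⊗(0,ω) = (-0.8485284, -0.8485284, 0.5656856, -0.9899498)
updated quaternion q' = (-0.7237, 0.6898, 0.0113, -0.0198)
a = (0.7200, -0.7200, 0.8000)
p + v·dt = (2.6640, -2.1440, -2.6760)
new velocity v' = (1.6288, -1.1288, -1.8680)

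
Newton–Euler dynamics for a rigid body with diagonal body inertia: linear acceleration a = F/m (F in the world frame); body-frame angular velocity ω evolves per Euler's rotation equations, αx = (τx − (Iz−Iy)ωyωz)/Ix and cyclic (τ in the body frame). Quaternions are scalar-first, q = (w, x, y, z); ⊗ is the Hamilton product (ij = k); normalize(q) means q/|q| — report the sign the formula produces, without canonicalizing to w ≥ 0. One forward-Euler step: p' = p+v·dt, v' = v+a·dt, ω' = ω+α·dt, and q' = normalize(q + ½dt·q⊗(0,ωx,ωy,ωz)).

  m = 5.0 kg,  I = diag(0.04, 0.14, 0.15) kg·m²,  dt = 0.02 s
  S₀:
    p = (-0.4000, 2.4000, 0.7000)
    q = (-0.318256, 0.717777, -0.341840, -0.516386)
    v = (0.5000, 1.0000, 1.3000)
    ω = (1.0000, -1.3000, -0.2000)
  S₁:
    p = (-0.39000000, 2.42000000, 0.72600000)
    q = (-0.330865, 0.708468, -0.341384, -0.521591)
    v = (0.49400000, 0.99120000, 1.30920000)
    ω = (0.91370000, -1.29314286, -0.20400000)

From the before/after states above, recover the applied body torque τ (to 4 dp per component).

τ = (-0.1700, 0.0700, -0.1600)

Δω = ω₁−ω₀ = (-0.08630000, 0.00685714, -0.00400000)
gyro term ω₀×Iω₀ = (0.0026, 0.0220, -0.1300)
τ = I·(Δω/dt) + ω₀×(Iω₀) = (-0.1700, 0.0700, -0.1600)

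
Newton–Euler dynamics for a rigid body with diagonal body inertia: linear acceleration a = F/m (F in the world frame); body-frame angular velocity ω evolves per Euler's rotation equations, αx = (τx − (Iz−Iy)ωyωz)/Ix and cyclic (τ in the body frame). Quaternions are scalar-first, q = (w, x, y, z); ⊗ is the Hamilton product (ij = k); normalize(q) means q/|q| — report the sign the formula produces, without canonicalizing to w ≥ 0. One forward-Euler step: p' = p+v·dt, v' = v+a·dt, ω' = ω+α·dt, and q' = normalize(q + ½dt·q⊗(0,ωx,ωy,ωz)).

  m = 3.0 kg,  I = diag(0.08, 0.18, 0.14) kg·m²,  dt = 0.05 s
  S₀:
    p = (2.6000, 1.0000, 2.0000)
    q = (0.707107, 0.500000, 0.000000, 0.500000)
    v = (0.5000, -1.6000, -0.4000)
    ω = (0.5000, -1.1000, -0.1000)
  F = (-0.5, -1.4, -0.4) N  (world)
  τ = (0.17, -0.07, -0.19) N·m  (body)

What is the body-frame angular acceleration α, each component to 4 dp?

ω×(Iω) gyroscopic = (-0.0044, 0.0030, -0.0550)
α = I⁻¹(τ − ω×Iω) = (2.1800, -0.4056, -0.9643)

α = (2.1800, -0.4056, -0.9643)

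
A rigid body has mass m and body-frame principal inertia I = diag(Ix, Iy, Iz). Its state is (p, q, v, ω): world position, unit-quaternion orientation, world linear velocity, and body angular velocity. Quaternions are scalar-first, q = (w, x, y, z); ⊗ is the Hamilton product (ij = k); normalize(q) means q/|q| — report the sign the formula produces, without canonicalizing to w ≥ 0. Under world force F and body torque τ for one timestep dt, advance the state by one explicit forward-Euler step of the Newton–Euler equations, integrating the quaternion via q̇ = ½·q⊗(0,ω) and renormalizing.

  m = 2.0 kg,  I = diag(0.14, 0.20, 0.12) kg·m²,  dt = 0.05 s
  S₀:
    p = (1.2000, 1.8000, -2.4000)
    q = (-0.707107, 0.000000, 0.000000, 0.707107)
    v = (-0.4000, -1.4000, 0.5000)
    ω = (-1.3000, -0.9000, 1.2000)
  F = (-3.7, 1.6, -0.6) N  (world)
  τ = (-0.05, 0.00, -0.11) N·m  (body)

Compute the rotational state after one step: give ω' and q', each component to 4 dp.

ω' = (-1.3487, -0.8922, 1.1249)
q' = (-0.7274, 0.0388, -0.0071, 0.6851)

angular accel α = (-0.9743, 0.1560, -1.5017)
ω + α·dt = (-1.3487, -0.8922, 1.1249)
2q̇ = q⊗(0,ω) = (-0.8485284, 1.5556354, -0.2828428, -0.8485284)
q' = normalize(q + ½dt·q⊗(0,ω)) = (-0.7274, 0.0388, -0.0071, 0.6851)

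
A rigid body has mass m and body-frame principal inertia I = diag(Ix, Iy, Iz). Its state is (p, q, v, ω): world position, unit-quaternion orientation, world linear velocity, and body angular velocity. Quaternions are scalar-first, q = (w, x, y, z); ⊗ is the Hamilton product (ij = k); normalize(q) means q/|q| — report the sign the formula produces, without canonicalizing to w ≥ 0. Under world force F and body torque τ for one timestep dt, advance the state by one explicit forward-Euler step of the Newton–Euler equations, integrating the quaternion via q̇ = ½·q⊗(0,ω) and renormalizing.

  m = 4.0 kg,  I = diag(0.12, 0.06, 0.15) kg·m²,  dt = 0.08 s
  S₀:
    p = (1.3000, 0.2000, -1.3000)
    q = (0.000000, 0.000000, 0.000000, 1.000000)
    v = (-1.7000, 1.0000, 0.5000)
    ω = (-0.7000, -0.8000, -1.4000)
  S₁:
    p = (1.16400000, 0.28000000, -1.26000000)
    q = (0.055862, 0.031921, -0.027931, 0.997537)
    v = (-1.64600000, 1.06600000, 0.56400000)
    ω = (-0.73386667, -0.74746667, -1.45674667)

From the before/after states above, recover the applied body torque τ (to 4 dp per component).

rate change Δω = (-0.03386667, 0.05253333, -0.05674667)
gyro term ω₀×Iω₀ = (0.1008, -0.0294, -0.0336)
I·α + gyro = (0.0500, 0.0100, -0.1400)

τ = (0.0500, 0.0100, -0.1400)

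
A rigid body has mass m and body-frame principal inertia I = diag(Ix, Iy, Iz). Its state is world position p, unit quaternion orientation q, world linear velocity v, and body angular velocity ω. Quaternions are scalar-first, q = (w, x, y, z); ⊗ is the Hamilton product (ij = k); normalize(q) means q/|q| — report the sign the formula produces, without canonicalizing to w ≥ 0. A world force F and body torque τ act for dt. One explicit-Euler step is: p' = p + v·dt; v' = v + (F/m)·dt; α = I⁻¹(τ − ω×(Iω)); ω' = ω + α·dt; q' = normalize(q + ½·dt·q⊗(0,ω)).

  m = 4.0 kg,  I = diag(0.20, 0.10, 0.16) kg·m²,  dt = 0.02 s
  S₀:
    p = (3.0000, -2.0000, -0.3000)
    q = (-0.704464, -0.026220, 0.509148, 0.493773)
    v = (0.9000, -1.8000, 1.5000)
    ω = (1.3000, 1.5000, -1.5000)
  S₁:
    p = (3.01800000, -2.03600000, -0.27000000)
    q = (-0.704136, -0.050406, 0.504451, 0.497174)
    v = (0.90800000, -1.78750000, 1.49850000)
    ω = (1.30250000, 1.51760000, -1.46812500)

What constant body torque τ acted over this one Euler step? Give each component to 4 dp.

rate change Δω = (0.00250000, 0.01760000, 0.03187500)
τ = I·(Δω/dt) + ω₀×(Iω₀) = (-0.1100, 0.0100, 0.0600)

τ = (-0.1100, 0.0100, 0.0600)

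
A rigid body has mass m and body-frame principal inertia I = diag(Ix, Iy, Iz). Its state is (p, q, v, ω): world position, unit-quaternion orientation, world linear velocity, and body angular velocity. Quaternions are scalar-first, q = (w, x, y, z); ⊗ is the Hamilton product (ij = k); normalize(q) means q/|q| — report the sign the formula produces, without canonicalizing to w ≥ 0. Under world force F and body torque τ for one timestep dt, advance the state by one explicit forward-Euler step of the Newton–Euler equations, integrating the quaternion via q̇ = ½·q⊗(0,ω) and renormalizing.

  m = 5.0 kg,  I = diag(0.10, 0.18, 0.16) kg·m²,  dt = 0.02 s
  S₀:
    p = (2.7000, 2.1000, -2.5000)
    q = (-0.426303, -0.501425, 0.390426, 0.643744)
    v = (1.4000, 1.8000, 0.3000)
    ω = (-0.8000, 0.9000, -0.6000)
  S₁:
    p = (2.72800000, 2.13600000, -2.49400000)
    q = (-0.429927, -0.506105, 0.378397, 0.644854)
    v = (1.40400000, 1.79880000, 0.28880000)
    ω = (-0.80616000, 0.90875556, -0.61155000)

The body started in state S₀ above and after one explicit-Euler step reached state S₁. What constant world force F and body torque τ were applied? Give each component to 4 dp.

F = (1.0000, -0.3000, -2.8000)
τ = (-0.0200, 0.0500, -0.1500)

rate change Δω = (-0.00616000, 0.00875556, -0.01155000)
ω₀×(Iω₀) = (0.0108, -0.0288, -0.0576)
I·α + gyro = (-0.0200, 0.0500, -0.1500)
velocity change Δv = (0.00400000, -0.00120000, -0.01120000)
m·(v₁−v₀)/dt = (1.0000, -0.3000, -2.8000)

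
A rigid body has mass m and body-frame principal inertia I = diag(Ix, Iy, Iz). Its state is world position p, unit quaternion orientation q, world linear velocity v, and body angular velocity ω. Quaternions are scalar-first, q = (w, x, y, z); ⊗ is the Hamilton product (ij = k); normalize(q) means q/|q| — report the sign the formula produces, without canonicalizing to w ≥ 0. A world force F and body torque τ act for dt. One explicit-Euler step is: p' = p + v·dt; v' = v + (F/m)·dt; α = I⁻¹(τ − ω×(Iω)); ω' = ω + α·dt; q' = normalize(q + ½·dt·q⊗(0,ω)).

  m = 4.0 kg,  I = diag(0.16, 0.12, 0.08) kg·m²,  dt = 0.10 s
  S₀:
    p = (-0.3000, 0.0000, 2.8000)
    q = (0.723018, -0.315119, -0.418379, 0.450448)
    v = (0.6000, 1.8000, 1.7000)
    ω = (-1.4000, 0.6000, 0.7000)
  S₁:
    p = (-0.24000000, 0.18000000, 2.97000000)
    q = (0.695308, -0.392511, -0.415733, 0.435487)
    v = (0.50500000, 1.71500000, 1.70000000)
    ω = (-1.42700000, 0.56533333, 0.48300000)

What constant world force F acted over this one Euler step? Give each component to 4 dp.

F = (-3.8000, -3.4000, 0.0000)

Δv = v₁−v₀ = (-0.09500000, -0.08500000, 0.00000000)
F = m·Δv/dt = (-3.8000, -3.4000, 0.0000)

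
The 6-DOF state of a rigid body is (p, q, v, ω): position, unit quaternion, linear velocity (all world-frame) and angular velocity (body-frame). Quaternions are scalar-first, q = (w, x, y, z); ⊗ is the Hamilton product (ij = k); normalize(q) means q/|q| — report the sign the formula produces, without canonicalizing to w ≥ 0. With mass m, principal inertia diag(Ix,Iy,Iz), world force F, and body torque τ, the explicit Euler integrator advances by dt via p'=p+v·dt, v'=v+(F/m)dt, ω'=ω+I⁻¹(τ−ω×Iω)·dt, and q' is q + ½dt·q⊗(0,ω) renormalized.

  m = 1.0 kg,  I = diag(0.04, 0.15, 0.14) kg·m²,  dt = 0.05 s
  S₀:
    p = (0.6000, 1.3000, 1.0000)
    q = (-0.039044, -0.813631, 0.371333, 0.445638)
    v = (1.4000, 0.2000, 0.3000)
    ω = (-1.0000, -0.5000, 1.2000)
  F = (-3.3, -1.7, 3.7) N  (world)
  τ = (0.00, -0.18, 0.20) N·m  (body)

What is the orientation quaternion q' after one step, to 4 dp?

q' = (-0.0681, -0.7953, 0.3848, 0.4635)

2q̇ = q⊗(0,ω) = (-1.1627301, 0.7074626, 0.5502412, 0.7312957)
updated quaternion q' = (-0.0681, -0.7953, 0.3848, 0.4635)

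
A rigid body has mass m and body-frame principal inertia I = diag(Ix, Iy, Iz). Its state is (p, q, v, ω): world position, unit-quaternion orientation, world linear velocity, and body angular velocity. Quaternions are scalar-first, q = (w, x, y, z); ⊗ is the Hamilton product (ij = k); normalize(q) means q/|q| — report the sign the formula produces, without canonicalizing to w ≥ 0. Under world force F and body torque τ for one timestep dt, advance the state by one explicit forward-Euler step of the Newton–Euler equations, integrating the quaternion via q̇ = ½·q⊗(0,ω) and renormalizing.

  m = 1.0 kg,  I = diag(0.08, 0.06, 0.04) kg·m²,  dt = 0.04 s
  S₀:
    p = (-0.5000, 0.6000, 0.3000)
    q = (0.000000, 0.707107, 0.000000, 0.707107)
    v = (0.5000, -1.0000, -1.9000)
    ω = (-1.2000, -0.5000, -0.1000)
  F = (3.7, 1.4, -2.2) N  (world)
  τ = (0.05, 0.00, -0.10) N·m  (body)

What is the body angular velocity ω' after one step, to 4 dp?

precession coupling ω×(Iω) = (-0.0010, 0.0048, -0.0120)
α = I⁻¹(τ − ω×Iω) = (0.6375, -0.0800, -2.2000)
ω' = ω + α·dt = (-1.1745, -0.5032, -0.1880)

ω' = (-1.1745, -0.5032, -0.1880)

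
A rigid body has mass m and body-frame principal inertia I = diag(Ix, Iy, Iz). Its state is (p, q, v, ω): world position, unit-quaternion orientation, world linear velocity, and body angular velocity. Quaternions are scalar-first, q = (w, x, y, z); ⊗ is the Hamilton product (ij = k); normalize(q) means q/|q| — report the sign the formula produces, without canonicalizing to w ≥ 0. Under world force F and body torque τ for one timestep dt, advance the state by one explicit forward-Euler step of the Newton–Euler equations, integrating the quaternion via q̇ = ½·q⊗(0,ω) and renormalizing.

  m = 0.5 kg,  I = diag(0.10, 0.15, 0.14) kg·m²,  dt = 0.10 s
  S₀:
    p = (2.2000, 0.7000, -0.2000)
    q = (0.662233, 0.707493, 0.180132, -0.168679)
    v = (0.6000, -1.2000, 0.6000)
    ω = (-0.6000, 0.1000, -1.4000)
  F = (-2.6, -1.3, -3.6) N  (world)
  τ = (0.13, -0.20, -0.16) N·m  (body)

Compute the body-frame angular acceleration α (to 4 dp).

α = (1.2860, -1.1093, -1.1214)

ω×(Iω) gyroscopic = (0.0014, -0.0336, -0.0030)
(τ − ω×Iω)/I = (1.2860, -1.1093, -1.1214)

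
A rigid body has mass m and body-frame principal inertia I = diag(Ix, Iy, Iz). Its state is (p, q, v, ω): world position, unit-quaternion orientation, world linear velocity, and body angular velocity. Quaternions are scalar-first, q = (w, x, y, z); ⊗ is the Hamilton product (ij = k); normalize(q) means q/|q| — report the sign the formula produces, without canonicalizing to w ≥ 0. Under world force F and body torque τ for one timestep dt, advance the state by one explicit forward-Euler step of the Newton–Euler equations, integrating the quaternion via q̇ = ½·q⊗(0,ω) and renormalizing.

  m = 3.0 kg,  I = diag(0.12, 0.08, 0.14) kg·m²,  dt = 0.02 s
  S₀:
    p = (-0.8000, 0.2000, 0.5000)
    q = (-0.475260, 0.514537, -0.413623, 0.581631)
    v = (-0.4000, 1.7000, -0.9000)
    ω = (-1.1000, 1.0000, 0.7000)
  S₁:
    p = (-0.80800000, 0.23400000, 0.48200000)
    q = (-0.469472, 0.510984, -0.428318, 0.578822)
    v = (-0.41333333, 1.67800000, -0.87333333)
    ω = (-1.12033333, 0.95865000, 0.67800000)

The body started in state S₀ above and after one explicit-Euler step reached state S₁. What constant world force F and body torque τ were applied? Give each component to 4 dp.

ω₁ − ω₀ = (-0.02033333, -0.04135000, -0.02200000)
τ = I·(Δω/dt) + ω₀×(Iω₀) = (-0.0800, -0.1500, -0.1100)
v₁ − v₀ = (-0.01333333, -0.02200000, 0.02666667)
m·(v₁−v₀)/dt = (-2.0000, -3.3000, 4.0000)

F = (-2.0000, -3.3000, 4.0000)
τ = (-0.0800, -0.1500, -0.1100)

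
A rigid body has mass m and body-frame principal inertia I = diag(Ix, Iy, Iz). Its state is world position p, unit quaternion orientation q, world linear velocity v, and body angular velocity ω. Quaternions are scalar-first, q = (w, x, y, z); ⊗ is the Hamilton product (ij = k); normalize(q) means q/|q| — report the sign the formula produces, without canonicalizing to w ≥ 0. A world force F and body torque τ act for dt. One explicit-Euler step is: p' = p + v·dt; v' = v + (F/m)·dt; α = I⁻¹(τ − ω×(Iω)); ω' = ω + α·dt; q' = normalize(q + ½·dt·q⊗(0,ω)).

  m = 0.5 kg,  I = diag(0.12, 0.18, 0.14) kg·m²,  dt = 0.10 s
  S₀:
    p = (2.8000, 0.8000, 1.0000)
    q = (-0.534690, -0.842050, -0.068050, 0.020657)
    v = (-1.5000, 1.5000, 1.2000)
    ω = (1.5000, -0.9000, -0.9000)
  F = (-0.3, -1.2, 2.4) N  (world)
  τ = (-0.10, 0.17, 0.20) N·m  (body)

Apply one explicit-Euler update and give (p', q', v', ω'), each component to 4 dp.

p' = (2.6500, 0.9500, 1.1200)
q' = (-0.4714, -0.8739, -0.0799, 0.0873)
v' = (-1.5600, 1.2600, 1.6800)
ω' = (1.4437, -0.8206, -0.6993)

new position p' = (2.6500, 0.9500, 1.1200)
v + (F/m)dt = (-1.5600, 1.2600, 1.6800)
angular accel α = (-0.5633, 0.7944, 2.0071)
ω + α·dt = (1.4437, -0.8206, -0.6993)
q⊗(0,ω) = (1.2204213, -0.7221987, -0.2456385, 1.3411410)
q' = normalize(q + ½dt·q⊗(0,ω)) = (-0.4714, -0.8739, -0.0799, 0.0873)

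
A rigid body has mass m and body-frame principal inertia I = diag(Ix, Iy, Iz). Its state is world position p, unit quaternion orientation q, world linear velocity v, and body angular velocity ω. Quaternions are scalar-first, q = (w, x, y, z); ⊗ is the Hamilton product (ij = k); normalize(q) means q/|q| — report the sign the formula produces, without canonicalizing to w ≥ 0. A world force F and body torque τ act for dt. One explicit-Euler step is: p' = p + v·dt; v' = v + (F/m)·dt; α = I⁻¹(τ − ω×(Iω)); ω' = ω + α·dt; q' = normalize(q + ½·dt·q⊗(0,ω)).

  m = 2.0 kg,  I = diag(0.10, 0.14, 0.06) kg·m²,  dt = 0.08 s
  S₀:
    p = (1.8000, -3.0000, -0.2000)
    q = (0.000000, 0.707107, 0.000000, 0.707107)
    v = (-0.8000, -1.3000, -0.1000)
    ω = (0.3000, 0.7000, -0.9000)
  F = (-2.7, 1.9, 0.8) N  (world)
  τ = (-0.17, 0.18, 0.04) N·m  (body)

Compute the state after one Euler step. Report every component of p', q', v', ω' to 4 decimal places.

p' = (1.7360, -3.1040, -0.2080)
q' = (0.0170, 0.6865, 0.0339, 0.7261)
v' = (-0.9080, -1.2240, -0.0680)
ω' = (0.1237, 0.8090, -0.8579)

ω×(Iω) gyroscopic = (0.0504, -0.0108, 0.0084)
angular accel α = (-2.2040, 1.3629, 0.5267)
new body rate ω' = (0.1237, 0.8090, -0.8579)
Hamilton product q⊗(0,ω) = (0.4242642, -0.4949749, 0.8485284, 0.4949749)
updated quaternion q' = (0.0170, 0.6865, 0.0339, 0.7261)
p + v·dt = (1.7360, -3.1040, -0.2080)
new velocity v' = (-0.9080, -1.2240, -0.0680)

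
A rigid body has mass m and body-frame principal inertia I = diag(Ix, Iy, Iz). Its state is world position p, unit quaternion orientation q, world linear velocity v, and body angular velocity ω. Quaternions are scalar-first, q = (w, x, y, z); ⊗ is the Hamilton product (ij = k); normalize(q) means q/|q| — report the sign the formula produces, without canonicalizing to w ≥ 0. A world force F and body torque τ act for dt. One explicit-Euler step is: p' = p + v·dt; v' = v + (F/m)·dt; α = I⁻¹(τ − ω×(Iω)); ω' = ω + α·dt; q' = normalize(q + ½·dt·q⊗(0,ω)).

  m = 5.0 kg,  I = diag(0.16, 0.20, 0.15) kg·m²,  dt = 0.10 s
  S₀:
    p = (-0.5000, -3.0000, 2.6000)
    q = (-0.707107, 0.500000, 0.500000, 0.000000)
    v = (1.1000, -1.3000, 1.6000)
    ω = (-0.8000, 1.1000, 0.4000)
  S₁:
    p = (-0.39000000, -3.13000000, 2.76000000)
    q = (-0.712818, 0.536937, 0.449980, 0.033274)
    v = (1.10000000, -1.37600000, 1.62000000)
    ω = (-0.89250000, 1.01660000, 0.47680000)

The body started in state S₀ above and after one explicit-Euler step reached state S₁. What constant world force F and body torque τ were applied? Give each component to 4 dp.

F = (0.0000, -3.8000, 1.0000)
τ = (-0.1700, -0.1700, 0.0800)

rate change Δω = (-0.09250000, -0.08340000, 0.07680000)
gyro term ω₀×Iω₀ = (-0.0220, -0.0032, -0.0352)
τ = I·(Δω/dt) + ω₀×(Iω₀) = (-0.1700, -0.1700, 0.0800)
velocity change Δv = (0.00000000, -0.07600000, 0.02000000)
m·(v₁−v₀)/dt = (0.0000, -3.8000, 1.0000)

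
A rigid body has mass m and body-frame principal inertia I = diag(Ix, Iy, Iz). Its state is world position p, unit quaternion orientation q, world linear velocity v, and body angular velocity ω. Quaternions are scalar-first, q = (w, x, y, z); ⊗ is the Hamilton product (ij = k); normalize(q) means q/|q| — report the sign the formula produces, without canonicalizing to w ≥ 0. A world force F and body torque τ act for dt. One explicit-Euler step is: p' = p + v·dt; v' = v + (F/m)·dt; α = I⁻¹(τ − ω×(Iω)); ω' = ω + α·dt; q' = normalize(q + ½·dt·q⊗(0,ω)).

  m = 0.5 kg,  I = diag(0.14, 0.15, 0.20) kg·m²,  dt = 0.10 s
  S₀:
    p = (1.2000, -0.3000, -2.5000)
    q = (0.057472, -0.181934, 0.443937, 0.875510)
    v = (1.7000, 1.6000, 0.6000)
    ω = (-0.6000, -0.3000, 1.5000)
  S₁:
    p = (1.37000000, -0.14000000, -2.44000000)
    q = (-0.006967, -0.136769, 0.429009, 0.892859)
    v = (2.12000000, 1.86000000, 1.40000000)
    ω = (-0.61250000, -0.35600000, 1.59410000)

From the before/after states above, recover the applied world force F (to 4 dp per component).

velocity change Δv = (0.42000000, 0.26000000, 0.80000000)
F = m·Δv/dt = (2.1000, 1.3000, 4.0000)

F = (2.1000, 1.3000, 4.0000)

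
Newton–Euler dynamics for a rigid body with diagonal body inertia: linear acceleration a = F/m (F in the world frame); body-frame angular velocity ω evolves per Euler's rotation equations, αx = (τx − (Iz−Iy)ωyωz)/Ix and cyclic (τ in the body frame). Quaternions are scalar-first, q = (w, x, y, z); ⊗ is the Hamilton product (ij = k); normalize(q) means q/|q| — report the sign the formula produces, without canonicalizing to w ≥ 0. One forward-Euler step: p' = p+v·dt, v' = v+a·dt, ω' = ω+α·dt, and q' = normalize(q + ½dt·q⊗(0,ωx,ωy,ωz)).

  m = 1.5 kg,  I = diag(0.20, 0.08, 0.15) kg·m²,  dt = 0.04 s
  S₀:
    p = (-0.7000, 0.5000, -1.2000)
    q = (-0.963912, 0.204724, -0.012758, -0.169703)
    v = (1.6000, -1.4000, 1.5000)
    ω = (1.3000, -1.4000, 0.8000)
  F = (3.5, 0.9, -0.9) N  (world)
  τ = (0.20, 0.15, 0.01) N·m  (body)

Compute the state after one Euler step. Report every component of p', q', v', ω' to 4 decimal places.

p + v·dt = (-0.6360, 0.4440, -1.1400)
new velocity v' = (1.6933, -1.3760, 1.4760)
(τ − ω×Iω)/I = (1.3920, 1.2250, -1.3893)
new body rate ω' = (1.3557, -1.3510, 0.7444)
q⊗(0,ω) = (-0.1482400, -1.5008762, 0.9650837, -1.0411578)
q + ½dt·q⊗(0,ω), renormalized = (-0.9660, 0.1746, 0.0065, -0.1904)

p' = (-0.6360, 0.4440, -1.1400)
q' = (-0.9660, 0.1746, 0.0065, -0.1904)
v' = (1.6933, -1.3760, 1.4760)
ω' = (1.3557, -1.3510, 0.7444)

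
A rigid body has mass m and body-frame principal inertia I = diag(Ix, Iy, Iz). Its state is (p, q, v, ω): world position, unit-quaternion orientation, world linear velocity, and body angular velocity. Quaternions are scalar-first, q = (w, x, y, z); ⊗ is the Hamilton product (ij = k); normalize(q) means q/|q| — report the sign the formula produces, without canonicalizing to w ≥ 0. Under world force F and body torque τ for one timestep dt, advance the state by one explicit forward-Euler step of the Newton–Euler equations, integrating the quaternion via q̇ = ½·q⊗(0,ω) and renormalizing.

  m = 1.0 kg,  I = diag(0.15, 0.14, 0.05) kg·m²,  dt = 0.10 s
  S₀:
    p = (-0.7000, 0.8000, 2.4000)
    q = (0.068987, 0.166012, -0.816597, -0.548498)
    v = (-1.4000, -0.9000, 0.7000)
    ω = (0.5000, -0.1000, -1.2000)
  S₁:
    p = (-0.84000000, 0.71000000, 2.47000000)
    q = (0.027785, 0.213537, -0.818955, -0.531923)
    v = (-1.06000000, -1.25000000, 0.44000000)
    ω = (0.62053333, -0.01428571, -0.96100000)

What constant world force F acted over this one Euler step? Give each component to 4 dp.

v₁ − v₀ = (0.34000000, -0.35000000, -0.26000000)
F = m·Δv/dt = (3.4000, -3.5000, -2.6000)

F = (3.4000, -3.5000, -2.6000)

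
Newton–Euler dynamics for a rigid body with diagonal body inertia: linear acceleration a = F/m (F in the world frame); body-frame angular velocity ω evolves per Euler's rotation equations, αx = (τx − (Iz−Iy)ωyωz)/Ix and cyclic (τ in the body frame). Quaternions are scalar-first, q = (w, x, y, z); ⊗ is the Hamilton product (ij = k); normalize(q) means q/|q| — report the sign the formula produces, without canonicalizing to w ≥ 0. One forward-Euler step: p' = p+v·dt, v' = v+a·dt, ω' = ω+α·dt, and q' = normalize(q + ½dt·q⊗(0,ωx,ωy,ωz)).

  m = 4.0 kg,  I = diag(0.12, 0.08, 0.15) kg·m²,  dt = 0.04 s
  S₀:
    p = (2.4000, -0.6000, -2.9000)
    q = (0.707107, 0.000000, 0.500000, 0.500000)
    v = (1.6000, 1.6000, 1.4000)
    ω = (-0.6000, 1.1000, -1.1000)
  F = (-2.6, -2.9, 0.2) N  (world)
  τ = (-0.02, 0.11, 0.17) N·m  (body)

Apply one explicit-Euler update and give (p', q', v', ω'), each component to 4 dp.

linear accel F/m = (-0.6500, -0.7250, 0.0500)
new position p' = (2.4640, -0.5360, -2.8440)
v + (F/m)dt = (1.5740, 1.5710, 1.4020)
ω×(Iω) gyroscopic = (-0.0847, -0.0198, 0.0264)
α = I⁻¹(τ − ω×Iω) = (0.5392, 1.6225, 0.9573)
ω' = ω + α·dt = (-0.5784, 1.1649, -1.0617)
2q̇ = q⊗(0,ω) = (0.0000000, -1.5242642, 0.4778177, -0.4778177)
q' = normalize(q + ½dt·q⊗(0,ω)) = (0.7067, -0.0305, 0.5093, 0.4902)

p' = (2.4640, -0.5360, -2.8440)
q' = (0.7067, -0.0305, 0.5093, 0.4902)
v' = (1.5740, 1.5710, 1.4020)
ω' = (-0.5784, 1.1649, -1.0617)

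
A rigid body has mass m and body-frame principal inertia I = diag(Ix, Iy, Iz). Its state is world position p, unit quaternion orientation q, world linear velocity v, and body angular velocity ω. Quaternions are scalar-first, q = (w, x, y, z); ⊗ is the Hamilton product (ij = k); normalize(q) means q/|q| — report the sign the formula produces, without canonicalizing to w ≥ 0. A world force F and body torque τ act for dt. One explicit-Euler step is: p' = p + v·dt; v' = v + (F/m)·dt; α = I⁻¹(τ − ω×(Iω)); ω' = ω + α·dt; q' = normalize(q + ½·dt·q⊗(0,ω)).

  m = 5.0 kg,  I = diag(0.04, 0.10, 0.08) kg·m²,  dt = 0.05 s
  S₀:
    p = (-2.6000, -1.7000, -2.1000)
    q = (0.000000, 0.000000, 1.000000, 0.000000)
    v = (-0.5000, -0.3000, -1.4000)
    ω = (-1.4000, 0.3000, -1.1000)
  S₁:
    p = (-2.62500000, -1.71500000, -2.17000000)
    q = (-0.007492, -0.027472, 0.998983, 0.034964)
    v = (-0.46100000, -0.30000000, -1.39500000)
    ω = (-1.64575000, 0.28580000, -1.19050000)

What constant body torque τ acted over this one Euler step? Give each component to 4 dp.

ω₁ − ω₀ = (-0.24575000, -0.01420000, -0.09050000)
τ = I·(Δω/dt) + ω₀×(Iω₀) = (-0.1900, -0.0900, -0.1700)

τ = (-0.1900, -0.0900, -0.1700)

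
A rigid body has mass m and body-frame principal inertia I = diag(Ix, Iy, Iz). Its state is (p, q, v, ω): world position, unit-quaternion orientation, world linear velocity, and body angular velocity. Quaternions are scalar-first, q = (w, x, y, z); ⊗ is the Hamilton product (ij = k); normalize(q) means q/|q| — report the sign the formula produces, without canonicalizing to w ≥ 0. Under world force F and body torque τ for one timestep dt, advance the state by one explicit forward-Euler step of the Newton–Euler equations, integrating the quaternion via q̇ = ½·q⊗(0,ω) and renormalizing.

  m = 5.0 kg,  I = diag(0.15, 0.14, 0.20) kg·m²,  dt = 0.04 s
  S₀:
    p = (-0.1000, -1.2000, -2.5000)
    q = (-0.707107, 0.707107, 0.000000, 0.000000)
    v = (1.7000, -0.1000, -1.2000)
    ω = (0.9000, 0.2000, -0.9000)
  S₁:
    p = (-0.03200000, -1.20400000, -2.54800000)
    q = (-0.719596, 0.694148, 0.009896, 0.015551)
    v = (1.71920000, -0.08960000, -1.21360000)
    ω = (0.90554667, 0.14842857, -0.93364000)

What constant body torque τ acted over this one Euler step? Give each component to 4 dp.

τ = (0.0100, -0.1400, -0.1700)

Δω = ω₁−ω₀ = (0.00554667, -0.05157143, -0.03364000)
ω₀×(Iω₀) = (-0.0108, 0.0405, -0.0018)
τ = I·(Δω/dt) + ω₀×(Iω₀) = (0.0100, -0.1400, -0.1700)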